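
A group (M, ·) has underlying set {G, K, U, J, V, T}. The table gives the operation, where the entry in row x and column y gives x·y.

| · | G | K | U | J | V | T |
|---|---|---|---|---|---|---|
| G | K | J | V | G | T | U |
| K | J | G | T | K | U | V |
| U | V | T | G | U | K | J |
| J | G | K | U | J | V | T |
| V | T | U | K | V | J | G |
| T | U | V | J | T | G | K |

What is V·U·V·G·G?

V·U = K
K·V = U
U·G = V
V·G = T

T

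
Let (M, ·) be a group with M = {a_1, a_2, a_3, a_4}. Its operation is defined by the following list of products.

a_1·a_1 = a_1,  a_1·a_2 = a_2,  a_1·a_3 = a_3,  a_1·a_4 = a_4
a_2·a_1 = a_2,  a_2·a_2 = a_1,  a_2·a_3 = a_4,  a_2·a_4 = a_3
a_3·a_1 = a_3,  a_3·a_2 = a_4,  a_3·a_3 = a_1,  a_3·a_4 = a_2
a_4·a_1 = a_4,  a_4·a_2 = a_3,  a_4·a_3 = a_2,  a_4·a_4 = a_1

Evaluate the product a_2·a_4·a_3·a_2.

a_2·a_4 = a_3
a_3·a_3 = a_1
a_1·a_2 = a_2

a_2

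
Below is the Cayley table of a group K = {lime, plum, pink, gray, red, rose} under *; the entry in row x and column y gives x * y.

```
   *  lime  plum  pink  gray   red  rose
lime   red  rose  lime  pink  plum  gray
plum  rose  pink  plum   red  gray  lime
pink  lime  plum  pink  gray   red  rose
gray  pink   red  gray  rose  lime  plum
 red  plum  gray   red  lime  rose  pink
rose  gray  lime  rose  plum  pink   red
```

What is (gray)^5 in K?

lime

gray^1 = gray
gray^2 = gray * gray = rose
gray^3 = rose * gray = plum
gray^4 = plum * gray = red
gray^5 = red * gray = lime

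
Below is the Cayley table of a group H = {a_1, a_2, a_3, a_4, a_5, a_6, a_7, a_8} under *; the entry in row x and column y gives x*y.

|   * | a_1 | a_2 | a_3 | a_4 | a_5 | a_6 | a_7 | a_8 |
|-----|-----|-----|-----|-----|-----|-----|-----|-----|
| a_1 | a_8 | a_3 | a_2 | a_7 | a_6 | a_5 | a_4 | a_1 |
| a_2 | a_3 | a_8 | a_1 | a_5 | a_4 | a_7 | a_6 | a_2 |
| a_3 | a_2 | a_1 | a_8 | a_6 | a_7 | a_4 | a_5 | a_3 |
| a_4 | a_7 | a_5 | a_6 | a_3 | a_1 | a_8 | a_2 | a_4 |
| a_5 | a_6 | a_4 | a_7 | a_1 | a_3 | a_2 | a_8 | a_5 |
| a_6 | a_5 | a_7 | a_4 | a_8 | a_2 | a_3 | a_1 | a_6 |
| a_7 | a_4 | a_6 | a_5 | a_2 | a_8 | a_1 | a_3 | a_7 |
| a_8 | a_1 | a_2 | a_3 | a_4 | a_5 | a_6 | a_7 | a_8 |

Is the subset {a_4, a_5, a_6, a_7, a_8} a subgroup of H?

No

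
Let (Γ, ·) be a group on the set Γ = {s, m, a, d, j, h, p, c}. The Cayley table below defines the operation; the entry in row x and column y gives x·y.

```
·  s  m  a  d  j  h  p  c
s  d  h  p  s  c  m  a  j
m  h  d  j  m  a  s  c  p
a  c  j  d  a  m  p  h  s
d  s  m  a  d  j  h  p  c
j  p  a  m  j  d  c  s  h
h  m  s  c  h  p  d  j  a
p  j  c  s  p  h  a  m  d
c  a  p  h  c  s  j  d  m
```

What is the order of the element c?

4

The identity element is d (its row matches the header).
c^1 = c
c^2 = c·c = m
c^3 = m·c = p
c^4 = p·c = d
The first power of c equal to the identity is c^4, so ord(c) = 4.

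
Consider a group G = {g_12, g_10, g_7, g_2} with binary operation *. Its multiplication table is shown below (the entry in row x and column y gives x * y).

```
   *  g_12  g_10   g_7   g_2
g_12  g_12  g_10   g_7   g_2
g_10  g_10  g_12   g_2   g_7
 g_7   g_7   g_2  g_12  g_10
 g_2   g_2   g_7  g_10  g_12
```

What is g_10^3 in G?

g_10

g_10^1 = g_10
g_10^2 = g_10 * g_10 = g_12
g_10^3 = g_12 * g_10 = g_10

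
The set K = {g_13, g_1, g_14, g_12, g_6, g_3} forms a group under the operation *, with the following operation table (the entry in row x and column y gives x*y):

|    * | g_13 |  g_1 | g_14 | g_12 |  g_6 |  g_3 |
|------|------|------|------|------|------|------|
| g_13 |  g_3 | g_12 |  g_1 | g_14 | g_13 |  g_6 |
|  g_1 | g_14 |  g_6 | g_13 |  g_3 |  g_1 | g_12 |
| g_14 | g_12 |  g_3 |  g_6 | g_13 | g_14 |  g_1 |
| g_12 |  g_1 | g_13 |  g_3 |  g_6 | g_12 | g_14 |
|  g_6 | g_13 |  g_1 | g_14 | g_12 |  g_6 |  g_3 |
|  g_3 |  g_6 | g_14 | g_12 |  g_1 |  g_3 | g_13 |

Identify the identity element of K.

The identity e satisfies e*x = x for all x, so its row in the table reproduces the column headers.
Row g_6 reads: g_13, g_1, g_14, g_12, g_6, g_3 — exactly the header order. So g_6 is the identity.

g_6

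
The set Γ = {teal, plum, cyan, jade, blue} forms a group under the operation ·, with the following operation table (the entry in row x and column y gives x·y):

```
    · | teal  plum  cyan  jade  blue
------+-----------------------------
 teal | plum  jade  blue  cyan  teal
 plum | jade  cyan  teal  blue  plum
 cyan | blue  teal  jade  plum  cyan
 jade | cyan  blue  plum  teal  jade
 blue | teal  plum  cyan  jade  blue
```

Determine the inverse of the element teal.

First locate the identity: row blue matches the header, so blue is the identity.
Scan row teal for blue: teal·cyan = blue. Hence teal^(-1) = cyan.

cyan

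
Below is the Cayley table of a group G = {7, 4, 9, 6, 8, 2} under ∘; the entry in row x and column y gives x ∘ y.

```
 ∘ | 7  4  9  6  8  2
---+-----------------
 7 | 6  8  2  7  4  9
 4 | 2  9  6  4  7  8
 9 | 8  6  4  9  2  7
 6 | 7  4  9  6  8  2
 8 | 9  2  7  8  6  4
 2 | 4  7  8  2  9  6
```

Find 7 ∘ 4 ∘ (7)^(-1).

The identity is 6. In row 7, the entry 6 sits in column 7, so 7^(-1) = 7.
7 ∘ 4 = 8
8 ∘ 7 = 9

9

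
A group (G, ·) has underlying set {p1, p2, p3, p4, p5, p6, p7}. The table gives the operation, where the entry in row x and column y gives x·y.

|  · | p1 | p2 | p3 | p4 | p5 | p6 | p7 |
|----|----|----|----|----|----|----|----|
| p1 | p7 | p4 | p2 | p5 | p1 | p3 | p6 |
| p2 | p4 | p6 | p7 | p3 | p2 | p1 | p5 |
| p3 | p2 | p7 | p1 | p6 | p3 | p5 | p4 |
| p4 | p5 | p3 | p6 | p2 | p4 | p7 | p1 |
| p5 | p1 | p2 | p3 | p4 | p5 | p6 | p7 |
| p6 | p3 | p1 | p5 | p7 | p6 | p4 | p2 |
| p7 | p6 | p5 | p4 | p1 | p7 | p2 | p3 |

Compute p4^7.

p5

p4^1 = p4
p4^2 = p4·p4 = p2
p4^3 = p2·p4 = p3
p4^4 = p3·p4 = p6
p4^5 = p6·p4 = p7
p4^6 = p7·p4 = p1
p4^7 = p1·p4 = p5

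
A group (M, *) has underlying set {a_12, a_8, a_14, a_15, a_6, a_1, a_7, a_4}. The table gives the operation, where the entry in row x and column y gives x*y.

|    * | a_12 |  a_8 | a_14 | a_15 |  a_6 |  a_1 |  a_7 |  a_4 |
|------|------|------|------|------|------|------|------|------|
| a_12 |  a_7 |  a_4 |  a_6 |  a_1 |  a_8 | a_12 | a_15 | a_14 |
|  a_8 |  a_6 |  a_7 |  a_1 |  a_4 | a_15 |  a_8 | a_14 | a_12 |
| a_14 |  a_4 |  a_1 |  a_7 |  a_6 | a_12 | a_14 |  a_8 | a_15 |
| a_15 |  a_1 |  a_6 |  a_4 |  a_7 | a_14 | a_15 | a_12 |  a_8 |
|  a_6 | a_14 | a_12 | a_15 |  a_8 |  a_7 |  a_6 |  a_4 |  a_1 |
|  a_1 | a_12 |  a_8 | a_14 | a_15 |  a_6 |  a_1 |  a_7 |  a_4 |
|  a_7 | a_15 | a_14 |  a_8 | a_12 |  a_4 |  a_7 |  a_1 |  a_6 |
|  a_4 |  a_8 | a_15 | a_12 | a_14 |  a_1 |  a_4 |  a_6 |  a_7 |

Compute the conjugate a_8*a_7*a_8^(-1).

The identity is a_1. In row a_8, the entry a_1 sits in column a_14, so a_8^(-1) = a_14.
a_8*a_7 = a_14
a_14*a_14 = a_7

a_7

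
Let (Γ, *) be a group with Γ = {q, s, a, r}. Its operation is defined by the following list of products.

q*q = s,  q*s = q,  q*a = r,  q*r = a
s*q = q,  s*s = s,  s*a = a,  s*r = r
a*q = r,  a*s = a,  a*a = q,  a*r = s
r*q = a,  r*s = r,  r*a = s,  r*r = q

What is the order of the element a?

The identity element is s (its row matches the header).
a^1 = a
a^2 = a*a = q
a^3 = q*a = r
a^4 = r*a = s
The first power of a equal to the identity is a^4, so ord(a) = 4.

4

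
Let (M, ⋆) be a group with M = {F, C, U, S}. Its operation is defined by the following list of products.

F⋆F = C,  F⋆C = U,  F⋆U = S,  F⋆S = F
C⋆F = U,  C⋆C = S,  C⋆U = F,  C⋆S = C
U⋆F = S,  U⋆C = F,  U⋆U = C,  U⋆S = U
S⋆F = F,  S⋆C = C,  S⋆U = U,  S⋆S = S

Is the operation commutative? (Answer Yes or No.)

Yes

Check whether the table is symmetric across its main diagonal.
Every entry (row x, col y) equals the entry (row y, col x), so M is abelian.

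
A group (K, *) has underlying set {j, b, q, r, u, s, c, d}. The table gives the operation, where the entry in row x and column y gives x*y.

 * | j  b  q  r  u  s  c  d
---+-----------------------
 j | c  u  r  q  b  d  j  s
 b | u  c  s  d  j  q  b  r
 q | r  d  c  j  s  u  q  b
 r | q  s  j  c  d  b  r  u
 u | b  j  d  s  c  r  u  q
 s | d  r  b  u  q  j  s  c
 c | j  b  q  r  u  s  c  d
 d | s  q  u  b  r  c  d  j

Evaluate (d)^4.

d^1 = d
d^2 = d*d = j
d^3 = j*d = s
d^4 = s*d = c

c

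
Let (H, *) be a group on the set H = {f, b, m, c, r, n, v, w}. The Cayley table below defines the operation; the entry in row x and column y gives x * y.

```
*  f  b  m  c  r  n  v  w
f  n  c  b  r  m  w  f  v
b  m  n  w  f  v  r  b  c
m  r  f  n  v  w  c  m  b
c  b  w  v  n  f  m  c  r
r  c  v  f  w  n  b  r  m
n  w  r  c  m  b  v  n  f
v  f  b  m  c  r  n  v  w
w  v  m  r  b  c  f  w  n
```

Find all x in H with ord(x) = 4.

Identity is v. Compute the order of each non-identity element by repeated multiplication:
  f: f → n → w → v  (order 4)
  b: b → n → r → v  (order 4)
  m: m → n → c → v  (order 4)
  c: c → n → m → v  (order 4)
  r: r → n → b → v  (order 4)
  n: n → v  (order 2)
  w: w → n → f → v  (order 4)
Elements of order 4: {b, c, f, m, r, w}.

{b, c, f, m, r, w}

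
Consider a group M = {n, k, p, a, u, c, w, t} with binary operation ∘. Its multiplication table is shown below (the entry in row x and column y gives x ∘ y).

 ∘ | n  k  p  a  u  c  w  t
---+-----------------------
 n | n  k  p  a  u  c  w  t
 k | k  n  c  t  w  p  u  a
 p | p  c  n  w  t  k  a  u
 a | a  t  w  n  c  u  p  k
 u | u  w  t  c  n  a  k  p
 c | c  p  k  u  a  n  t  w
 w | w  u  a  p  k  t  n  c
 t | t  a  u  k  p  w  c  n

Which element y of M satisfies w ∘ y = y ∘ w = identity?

w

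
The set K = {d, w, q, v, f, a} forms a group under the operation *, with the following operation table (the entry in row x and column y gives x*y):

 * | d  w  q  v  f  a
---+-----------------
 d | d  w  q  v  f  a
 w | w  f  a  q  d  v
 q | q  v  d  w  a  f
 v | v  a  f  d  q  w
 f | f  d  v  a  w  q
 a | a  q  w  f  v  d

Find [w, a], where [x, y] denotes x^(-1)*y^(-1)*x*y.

Identity is d; from the table w^(-1) = f and a^(-1) = a.
f*a = q
q*w = v
v*a = w

w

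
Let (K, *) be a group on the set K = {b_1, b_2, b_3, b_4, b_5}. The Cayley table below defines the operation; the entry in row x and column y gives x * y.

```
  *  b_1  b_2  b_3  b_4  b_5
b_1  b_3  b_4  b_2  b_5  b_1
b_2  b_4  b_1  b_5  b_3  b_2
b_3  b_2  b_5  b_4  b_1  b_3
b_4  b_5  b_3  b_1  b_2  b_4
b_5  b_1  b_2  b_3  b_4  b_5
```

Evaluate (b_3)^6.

b_3^1 = b_3
b_3^2 = b_3 * b_3 = b_4
b_3^3 = b_4 * b_3 = b_1
b_3^4 = b_1 * b_3 = b_2
b_3^5 = b_2 * b_3 = b_5
b_3^6 = b_5 * b_3 = b_3

b_3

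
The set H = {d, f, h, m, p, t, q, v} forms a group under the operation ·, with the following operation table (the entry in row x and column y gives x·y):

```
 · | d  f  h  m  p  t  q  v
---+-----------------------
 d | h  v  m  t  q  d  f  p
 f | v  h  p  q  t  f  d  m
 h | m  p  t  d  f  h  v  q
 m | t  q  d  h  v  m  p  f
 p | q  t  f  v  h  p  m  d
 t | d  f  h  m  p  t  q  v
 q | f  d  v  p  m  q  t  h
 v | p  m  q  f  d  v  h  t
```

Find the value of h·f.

p

Read row h, column f: h·f = p.
(Structurally, H here is isomorphic to Z_2 x Z_4.)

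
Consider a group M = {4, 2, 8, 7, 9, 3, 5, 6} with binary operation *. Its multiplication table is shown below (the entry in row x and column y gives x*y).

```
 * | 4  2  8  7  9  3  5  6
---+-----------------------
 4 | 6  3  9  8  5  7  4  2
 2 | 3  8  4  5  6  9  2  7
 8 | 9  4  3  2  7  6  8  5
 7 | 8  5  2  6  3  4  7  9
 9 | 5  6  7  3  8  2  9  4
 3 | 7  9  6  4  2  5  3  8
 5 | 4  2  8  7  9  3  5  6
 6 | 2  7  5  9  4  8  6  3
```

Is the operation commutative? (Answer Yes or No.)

Check whether the table is symmetric across its main diagonal.
Every entry (row x, col y) equals the entry (row y, col x), so M is abelian.

Yes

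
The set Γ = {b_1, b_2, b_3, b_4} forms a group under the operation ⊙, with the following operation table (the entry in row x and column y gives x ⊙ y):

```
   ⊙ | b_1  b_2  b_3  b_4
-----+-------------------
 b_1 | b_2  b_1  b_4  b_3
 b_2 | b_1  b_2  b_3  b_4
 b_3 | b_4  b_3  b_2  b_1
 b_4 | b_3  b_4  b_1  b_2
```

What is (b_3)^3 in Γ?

b_3

b_3^1 = b_3
b_3^2 = b_3 ⊙ b_3 = b_2
b_3^3 = b_2 ⊙ b_3 = b_3
(Structurally, Γ here is isomorphic to the Klein four-group V_4.)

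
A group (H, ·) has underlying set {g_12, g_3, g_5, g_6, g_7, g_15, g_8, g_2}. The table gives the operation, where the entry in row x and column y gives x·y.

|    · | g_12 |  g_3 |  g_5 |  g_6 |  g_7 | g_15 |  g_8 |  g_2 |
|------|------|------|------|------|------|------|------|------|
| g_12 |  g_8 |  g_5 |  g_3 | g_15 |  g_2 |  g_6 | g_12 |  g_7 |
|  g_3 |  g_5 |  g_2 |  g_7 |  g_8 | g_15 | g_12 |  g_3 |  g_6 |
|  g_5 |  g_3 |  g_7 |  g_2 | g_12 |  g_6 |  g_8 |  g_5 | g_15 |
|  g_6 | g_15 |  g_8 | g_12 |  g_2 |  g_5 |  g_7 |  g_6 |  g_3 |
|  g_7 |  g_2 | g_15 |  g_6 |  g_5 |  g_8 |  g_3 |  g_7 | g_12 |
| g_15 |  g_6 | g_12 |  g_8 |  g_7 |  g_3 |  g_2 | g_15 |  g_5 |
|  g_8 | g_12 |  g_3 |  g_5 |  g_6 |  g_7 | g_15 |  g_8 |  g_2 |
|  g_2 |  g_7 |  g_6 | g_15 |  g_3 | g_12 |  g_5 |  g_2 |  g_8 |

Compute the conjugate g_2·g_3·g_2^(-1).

The identity is g_8. In row g_2, the entry g_8 sits in column g_2, so g_2^(-1) = g_2.
g_2·g_3 = g_6
g_6·g_2 = g_3
(Structurally, H here is isomorphic to Z_2 x Z_4.)

g_3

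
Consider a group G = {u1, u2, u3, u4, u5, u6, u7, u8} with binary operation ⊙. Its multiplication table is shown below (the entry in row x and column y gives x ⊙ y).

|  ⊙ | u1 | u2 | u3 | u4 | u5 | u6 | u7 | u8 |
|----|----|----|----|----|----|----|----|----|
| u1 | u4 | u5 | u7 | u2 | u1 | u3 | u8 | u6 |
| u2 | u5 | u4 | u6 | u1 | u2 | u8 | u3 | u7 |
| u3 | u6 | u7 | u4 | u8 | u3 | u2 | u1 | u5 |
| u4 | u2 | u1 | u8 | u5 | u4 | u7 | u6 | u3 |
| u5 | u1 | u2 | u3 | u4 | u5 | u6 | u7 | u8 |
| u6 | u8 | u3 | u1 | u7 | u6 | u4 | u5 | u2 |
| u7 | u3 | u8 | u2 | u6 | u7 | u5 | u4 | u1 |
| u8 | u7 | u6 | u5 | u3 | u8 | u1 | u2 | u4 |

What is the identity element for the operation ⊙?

u5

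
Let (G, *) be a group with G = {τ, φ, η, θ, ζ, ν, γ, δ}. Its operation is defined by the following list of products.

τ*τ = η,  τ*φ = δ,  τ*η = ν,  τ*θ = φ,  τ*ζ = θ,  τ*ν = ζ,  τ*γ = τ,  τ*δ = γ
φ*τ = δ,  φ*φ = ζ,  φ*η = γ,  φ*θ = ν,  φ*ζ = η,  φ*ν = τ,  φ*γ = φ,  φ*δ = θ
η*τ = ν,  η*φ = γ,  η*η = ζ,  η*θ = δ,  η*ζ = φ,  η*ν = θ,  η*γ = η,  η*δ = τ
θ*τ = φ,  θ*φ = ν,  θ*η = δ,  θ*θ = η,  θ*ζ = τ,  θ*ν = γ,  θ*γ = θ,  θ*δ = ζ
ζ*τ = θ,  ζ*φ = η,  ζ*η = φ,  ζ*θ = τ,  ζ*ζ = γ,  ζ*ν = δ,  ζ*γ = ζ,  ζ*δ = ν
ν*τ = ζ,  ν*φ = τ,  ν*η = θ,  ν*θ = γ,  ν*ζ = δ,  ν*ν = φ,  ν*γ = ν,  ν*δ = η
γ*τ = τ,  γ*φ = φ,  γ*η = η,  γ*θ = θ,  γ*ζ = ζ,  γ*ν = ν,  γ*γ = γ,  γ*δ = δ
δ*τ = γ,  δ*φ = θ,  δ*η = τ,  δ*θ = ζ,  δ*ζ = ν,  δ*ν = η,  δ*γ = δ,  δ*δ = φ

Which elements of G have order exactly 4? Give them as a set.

Identity is γ. Compute the order of each non-identity element by repeated multiplication:
  τ: τ → η → ν → ζ → θ → φ → δ → γ  (order 8)
  φ: φ → ζ → η → γ  (order 4)
  η: η → ζ → φ → γ  (order 4)
  θ: θ → η → δ → ζ → τ → φ → ν → γ  (order 8)
  ζ: ζ → γ  (order 2)
  ν: ν → φ → τ → ζ → δ → η → θ → γ  (order 8)
  δ: δ → φ → θ → ζ → ν → η → τ → γ  (order 8)
Elements of order 4: {η, φ}.

{η, φ}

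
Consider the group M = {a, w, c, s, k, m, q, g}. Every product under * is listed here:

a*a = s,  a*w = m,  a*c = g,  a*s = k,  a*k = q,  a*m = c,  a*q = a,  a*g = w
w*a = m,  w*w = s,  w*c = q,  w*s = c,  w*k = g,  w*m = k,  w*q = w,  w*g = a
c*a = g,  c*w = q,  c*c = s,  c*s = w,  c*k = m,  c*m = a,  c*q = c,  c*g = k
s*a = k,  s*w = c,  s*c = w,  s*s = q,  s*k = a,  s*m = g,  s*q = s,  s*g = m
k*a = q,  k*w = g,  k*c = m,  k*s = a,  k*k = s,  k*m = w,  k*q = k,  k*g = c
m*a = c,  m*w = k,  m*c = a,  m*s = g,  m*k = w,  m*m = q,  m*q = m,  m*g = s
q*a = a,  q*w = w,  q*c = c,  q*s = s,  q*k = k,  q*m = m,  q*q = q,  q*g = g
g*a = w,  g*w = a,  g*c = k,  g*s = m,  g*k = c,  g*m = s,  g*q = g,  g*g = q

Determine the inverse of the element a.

First locate the identity: row q matches the header, so q is the identity.
Scan row a for q: a*k = q. Hence a^(-1) = k.

k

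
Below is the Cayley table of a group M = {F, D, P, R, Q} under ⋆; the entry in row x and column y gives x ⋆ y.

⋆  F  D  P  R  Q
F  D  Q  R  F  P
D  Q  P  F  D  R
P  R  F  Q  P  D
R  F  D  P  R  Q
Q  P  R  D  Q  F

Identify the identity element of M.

R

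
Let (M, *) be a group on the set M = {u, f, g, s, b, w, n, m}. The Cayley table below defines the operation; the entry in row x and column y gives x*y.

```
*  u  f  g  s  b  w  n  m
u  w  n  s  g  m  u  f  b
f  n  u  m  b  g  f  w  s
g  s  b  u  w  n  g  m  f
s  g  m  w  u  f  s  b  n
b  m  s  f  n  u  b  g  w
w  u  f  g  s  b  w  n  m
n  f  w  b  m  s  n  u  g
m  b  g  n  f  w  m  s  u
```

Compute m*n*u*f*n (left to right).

g

m*n = s
s*u = g
g*f = b
b*n = g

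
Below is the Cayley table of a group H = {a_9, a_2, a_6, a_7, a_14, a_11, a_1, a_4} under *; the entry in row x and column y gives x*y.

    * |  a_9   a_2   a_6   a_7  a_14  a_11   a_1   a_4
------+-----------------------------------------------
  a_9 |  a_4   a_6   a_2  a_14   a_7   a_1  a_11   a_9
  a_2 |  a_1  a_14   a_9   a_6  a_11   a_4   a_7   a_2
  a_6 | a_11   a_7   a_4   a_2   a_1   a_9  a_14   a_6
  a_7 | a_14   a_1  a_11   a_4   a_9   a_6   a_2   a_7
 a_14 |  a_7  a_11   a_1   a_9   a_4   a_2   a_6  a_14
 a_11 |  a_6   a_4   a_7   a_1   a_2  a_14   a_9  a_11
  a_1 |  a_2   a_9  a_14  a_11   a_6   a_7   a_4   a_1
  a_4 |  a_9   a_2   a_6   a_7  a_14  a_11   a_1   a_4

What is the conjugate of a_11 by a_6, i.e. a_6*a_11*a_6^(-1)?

The identity is a_4. In row a_6, the entry a_4 sits in column a_6, so a_6^(-1) = a_6.
a_6*a_11 = a_9
a_9*a_6 = a_2

a_2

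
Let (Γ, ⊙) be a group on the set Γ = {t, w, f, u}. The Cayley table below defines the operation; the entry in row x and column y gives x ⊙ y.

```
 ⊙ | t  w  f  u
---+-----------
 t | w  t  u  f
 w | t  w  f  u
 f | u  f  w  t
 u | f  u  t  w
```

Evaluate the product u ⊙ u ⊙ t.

t

u ⊙ u = w
w ⊙ t = t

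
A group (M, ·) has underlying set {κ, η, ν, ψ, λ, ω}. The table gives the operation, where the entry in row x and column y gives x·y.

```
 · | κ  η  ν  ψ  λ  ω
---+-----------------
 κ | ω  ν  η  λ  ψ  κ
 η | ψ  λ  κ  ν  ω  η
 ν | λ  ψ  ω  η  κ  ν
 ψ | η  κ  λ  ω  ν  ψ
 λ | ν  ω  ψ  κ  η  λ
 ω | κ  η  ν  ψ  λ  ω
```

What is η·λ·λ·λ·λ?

ω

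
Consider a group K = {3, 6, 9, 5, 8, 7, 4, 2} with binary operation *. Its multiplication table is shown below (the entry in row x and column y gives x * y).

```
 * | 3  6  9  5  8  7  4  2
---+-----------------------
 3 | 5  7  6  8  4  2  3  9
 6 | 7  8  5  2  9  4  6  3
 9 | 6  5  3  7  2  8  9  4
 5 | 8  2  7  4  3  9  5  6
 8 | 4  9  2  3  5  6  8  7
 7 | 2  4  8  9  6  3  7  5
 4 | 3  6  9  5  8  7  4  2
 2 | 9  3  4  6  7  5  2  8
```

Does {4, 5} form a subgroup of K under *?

Yes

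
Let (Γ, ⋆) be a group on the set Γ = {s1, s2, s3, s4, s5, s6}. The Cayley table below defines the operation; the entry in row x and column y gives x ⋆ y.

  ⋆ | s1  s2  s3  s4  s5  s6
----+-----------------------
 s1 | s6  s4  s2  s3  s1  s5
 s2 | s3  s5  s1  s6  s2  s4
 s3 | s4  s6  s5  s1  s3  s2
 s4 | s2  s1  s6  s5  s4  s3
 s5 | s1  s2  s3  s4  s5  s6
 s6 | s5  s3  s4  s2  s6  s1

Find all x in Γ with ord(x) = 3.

{s1, s6}

Identity is s5. Compute the order of each non-identity element by repeated multiplication:
  s1: s1 → s6 → s5  (order 3)
  s2: s2 → s5  (order 2)
  s3: s3 → s5  (order 2)
  s4: s4 → s5  (order 2)
  s6: s6 → s1 → s5  (order 3)
Elements of order 3: {s1, s6}.
(Structurally, Γ here is isomorphic to the symmetric group S_3.)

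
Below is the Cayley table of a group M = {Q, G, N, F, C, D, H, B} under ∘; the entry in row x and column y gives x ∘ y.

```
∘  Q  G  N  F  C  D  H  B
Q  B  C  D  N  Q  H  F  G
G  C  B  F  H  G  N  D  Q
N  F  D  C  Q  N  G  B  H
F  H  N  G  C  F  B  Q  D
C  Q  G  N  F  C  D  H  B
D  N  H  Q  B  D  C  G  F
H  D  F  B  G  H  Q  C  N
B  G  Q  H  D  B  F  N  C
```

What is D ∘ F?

B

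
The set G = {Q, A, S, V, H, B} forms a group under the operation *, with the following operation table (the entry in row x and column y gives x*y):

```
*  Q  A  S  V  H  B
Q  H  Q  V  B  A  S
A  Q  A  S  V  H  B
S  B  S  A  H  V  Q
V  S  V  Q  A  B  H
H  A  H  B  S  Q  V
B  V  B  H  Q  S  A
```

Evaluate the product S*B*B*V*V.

S*B = Q
Q*B = S
S*V = H
H*V = S

S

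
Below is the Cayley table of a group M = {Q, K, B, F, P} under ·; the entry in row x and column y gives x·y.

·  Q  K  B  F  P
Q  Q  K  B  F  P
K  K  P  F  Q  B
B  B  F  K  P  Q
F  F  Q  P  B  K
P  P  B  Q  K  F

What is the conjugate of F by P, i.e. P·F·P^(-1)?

The identity is Q. In row P, the entry Q sits in column B, so P^(-1) = B.
P·F = K
K·B = F

F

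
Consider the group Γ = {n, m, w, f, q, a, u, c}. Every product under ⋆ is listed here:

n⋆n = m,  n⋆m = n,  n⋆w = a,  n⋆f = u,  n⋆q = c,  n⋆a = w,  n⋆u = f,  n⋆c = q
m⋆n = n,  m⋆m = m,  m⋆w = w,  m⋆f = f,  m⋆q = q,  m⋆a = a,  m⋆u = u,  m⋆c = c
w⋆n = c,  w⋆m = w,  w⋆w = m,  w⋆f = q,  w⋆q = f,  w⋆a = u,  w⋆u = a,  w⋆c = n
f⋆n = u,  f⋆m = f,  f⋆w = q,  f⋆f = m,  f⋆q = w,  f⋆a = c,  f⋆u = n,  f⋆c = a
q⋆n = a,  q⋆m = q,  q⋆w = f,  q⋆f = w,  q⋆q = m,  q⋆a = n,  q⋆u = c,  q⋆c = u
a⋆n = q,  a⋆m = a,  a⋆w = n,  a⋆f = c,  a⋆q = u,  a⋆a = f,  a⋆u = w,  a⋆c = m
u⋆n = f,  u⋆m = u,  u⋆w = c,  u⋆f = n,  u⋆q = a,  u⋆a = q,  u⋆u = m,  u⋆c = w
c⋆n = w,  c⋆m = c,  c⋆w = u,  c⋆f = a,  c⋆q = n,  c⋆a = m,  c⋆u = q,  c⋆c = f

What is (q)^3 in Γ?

q^1 = q
q^2 = q ⋆ q = m
q^3 = m ⋆ q = q

q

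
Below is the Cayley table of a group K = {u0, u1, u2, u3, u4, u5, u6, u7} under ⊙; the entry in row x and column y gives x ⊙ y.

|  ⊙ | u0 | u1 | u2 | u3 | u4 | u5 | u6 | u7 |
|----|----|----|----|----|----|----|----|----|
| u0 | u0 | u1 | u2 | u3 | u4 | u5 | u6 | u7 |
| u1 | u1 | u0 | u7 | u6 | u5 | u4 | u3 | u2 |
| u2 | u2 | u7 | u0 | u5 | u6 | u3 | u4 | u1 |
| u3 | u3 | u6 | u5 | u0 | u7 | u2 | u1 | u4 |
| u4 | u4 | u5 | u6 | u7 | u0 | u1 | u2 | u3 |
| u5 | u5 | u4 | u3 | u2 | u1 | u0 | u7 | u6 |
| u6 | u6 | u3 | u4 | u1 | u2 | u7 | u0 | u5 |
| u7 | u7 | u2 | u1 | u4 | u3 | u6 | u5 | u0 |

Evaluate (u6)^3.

u6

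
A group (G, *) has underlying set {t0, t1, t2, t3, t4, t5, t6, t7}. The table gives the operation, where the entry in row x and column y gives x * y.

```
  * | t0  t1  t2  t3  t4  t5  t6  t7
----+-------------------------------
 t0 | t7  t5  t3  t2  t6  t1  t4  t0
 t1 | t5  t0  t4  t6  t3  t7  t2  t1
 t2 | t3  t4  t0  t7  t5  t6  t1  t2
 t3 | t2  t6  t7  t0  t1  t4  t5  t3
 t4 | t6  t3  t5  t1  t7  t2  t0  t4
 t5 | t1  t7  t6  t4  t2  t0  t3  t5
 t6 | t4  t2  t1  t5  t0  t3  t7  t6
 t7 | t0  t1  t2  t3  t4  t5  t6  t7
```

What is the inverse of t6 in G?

t6

First locate the identity: row t7 matches the header, so t7 is the identity.
Scan row t6 for t7: t6 * t6 = t7. Hence t6^(-1) = t6.
(Structurally, G here is isomorphic to Z_2 x Z_4.)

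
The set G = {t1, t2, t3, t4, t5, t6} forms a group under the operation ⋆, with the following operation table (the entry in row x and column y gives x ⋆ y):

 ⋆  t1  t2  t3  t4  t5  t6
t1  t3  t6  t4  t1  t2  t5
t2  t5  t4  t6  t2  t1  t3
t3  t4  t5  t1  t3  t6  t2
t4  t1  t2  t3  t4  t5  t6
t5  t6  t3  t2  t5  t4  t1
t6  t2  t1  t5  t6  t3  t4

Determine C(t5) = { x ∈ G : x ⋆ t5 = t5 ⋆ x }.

Compare row t5 with column t5 entry by entry.
t3 ⋆ t5 = t6 but t5 ⋆ t3 = t2, so t3 does not.
Collecting the elements that commute with t5: C(t5) = {t4, t5}.

{t4, t5}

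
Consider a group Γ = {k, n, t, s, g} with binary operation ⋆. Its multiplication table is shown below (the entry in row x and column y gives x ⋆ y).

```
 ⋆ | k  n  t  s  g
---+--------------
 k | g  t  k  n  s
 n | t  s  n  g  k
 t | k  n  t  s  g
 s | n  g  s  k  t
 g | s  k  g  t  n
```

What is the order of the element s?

The identity element is t (its row matches the header).
s^1 = s
s^2 = s ⋆ s = k
s^3 = k ⋆ s = n
s^4 = n ⋆ s = g
s^5 = g ⋆ s = t
The first power of s equal to the identity is s^5, so ord(s) = 5.

5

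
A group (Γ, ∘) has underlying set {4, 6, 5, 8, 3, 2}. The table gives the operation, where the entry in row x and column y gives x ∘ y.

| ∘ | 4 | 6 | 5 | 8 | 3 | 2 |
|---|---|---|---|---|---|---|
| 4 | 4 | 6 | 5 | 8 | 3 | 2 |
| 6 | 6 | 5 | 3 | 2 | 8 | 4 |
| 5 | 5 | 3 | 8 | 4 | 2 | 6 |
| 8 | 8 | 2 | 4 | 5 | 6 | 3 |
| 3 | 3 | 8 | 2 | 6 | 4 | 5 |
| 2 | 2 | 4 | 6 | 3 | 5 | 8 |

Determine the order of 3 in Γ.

2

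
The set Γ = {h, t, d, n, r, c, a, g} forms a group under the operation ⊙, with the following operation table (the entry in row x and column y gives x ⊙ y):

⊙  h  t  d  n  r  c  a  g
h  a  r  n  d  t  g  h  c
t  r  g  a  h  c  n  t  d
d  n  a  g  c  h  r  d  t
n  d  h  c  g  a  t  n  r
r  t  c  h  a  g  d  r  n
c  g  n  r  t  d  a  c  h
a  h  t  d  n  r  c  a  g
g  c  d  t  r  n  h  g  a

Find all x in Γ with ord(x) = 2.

{c, g, h}

Identity is a. Compute the order of each non-identity element by repeated multiplication:
  h: h → a  (order 2)
  t: t → g → d → a  (order 4)
  d: d → g → t → a  (order 4)
  n: n → g → r → a  (order 4)
  r: r → g → n → a  (order 4)
  c: c → a  (order 2)
  g: g → a  (order 2)
Elements of order 2: {c, g, h}.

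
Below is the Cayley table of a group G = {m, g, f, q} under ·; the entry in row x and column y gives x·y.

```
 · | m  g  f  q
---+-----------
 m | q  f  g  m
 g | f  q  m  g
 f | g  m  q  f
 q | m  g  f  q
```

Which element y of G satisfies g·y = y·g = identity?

g

First locate the identity: row q matches the header, so q is the identity.
Scan row g for q: g·g = q. Hence g^(-1) = g.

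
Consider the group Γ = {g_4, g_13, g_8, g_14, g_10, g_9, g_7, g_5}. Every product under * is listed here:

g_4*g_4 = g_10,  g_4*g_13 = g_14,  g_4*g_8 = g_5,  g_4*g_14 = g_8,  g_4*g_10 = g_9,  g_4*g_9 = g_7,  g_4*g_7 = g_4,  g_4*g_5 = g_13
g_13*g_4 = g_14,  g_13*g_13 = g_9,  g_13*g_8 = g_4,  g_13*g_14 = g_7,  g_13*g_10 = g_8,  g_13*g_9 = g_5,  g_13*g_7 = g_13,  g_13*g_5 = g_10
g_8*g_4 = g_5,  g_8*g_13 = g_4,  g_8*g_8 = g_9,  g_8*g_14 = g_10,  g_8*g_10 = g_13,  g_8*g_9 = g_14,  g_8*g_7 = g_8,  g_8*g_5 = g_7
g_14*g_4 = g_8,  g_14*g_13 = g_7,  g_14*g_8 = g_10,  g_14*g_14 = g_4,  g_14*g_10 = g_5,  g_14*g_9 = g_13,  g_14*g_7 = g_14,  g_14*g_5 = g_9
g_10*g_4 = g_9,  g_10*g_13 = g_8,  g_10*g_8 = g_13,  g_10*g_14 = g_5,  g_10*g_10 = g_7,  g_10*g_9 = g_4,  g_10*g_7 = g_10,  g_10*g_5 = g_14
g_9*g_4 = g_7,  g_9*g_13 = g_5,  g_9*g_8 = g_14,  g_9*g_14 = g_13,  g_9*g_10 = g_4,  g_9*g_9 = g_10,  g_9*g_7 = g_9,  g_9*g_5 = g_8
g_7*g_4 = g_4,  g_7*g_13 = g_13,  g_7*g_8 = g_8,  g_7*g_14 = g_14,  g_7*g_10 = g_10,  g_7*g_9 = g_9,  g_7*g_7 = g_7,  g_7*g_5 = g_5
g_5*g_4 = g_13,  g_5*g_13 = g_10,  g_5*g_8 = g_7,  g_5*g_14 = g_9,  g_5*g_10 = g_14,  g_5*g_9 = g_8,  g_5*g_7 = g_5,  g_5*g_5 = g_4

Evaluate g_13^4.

g_13^1 = g_13
g_13^2 = g_13 * g_13 = g_9
g_13^3 = g_9 * g_13 = g_5
g_13^4 = g_5 * g_13 = g_10
(Structurally, Γ here is isomorphic to the cyclic group Z_8.)

g_10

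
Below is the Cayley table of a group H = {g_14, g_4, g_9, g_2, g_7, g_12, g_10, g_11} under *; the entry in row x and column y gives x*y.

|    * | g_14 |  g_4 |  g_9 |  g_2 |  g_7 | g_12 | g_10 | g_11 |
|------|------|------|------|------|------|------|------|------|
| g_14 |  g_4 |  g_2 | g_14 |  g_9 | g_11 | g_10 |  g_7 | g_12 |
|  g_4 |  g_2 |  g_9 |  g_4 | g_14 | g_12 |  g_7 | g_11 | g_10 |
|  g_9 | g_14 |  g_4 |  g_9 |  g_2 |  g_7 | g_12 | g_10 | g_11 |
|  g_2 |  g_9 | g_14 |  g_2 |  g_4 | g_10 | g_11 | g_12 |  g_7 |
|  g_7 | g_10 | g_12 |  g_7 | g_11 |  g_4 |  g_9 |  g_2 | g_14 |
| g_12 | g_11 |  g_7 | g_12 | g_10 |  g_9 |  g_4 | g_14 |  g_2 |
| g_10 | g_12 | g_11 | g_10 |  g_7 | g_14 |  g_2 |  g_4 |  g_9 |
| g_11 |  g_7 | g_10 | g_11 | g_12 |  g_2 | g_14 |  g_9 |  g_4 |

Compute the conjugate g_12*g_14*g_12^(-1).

The identity is g_9. In row g_12, the entry g_9 sits in column g_7, so g_12^(-1) = g_7.
g_12*g_14 = g_11
g_11*g_7 = g_2
(Structurally, H here is isomorphic to the quaternion group Q_8.)

g_2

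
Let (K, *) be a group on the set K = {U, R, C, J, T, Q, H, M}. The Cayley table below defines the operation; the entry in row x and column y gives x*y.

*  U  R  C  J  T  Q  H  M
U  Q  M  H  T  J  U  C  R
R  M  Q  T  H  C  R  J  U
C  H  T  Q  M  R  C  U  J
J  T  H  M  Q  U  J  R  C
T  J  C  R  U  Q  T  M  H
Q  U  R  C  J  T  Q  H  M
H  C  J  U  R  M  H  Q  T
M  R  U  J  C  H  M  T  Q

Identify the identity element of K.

Q

The identity e satisfies e*x = x for all x, so its row in the table reproduces the column headers.
Row Q reads: U, R, C, J, T, Q, H, M — exactly the header order. So Q is the identity.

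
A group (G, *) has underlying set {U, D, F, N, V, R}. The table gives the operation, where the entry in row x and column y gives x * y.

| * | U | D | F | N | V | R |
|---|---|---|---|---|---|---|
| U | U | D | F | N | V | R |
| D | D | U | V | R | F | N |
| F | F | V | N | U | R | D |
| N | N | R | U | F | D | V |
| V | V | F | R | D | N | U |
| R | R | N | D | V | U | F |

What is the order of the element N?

3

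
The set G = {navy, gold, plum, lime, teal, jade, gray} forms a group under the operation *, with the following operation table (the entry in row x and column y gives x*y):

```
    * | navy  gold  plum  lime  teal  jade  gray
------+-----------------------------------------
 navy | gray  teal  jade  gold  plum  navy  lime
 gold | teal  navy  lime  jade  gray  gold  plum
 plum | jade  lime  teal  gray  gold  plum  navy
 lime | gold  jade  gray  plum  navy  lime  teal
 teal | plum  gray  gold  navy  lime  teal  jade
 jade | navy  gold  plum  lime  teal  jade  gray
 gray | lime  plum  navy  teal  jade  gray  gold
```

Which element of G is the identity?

The identity e satisfies e*x = x for all x, so its row in the table reproduces the column headers.
Row jade reads: navy, gold, plum, lime, teal, jade, gray — exactly the header order. So jade is the identity.

jade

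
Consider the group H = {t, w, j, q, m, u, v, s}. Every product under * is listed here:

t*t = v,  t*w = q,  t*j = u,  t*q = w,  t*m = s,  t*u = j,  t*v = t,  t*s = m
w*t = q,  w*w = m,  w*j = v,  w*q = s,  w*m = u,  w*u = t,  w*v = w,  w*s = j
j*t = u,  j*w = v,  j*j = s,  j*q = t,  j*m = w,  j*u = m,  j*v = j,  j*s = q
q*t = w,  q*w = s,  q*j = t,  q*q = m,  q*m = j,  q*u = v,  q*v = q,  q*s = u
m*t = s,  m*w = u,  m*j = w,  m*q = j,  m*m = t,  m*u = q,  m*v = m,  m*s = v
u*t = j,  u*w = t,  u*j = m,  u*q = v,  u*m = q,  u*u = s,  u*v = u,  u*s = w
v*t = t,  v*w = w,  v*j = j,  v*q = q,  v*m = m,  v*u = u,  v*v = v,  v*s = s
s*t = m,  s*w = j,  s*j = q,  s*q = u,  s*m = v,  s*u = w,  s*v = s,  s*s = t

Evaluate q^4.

t

q^1 = q
q^2 = q*q = m
q^3 = m*q = j
q^4 = j*q = t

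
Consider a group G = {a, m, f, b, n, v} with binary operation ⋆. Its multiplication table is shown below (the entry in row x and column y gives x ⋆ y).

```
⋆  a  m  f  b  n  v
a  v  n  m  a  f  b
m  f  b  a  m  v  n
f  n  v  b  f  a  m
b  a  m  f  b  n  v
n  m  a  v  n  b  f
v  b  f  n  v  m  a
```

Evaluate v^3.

b

v^1 = v
v^2 = v ⋆ v = a
v^3 = a ⋆ v = b
(Structurally, G here is isomorphic to the symmetric group S_3.)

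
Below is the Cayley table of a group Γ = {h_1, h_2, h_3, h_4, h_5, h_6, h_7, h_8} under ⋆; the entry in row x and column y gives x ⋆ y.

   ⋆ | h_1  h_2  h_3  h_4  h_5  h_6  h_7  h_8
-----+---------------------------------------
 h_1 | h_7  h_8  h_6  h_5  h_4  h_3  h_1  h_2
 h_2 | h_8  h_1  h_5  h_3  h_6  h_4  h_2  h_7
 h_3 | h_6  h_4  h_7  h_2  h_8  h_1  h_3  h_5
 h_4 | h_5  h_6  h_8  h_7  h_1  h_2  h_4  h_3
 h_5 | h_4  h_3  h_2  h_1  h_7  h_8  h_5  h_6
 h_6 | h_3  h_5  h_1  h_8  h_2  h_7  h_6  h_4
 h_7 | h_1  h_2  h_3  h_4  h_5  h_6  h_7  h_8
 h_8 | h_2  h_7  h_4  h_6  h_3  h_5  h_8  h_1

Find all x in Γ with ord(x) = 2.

Identity is h_7. Compute the order of each non-identity element by repeated multiplication:
  h_1: h_1 → h_7  (order 2)
  h_2: h_2 → h_1 → h_8 → h_7  (order 4)
  h_3: h_3 → h_7  (order 2)
  h_4: h_4 → h_7  (order 2)
  h_5: h_5 → h_7  (order 2)
  h_6: h_6 → h_7  (order 2)
  h_8: h_8 → h_1 → h_2 → h_7  (order 4)
Elements of order 2: {h_1, h_3, h_4, h_5, h_6}.
(Structurally, Γ here is isomorphic to the dihedral group D_4.)

{h_1, h_3, h_4, h_5, h_6}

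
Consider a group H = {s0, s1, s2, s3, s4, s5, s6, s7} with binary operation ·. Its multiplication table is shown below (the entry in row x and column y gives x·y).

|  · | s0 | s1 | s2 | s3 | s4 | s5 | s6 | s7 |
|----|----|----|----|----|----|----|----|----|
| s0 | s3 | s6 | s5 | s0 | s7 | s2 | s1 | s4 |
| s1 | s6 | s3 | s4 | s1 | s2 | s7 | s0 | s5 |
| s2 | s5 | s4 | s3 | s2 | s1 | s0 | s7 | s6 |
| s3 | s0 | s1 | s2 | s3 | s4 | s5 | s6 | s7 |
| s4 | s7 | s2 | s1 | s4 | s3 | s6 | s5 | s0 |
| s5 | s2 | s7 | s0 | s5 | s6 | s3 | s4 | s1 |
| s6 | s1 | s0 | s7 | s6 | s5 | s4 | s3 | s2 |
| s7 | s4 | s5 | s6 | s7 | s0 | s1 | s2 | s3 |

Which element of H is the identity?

s3

The identity e satisfies e·x = x for all x, so its row in the table reproduces the column headers.
Row s3 reads: s0, s1, s2, s3, s4, s5, s6, s7 — exactly the header order. So s3 is the identity.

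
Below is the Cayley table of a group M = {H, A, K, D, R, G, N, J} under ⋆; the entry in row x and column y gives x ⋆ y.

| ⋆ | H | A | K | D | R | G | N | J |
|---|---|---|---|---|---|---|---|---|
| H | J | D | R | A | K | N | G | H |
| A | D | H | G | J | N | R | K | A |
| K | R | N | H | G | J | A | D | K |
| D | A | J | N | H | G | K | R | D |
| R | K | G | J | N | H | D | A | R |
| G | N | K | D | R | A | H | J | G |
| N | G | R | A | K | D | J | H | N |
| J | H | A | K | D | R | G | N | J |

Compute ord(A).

4

The identity element is J (its row matches the header).
A^1 = A
A^2 = A ⋆ A = H
A^3 = H ⋆ A = D
A^4 = D ⋆ A = J
The first power of A equal to the identity is A^4, so ord(A) = 4.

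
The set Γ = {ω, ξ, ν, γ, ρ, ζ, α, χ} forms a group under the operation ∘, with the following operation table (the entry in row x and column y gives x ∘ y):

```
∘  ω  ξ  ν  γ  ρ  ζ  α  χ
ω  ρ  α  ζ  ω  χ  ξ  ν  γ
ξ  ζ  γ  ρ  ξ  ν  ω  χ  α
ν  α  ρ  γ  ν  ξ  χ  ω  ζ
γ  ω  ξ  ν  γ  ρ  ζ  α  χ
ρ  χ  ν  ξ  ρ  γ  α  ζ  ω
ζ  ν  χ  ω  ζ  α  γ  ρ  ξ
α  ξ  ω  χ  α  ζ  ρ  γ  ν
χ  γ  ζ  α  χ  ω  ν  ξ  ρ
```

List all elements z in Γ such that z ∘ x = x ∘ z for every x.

{γ, ρ}

An element z is central iff its row equals its column in the table.
For ξ: ξ ∘ χ = α ≠ ζ = χ ∘ ξ, so ξ ∉ Z.
Checking each element this way leaves Z(Γ) = {γ, ρ}.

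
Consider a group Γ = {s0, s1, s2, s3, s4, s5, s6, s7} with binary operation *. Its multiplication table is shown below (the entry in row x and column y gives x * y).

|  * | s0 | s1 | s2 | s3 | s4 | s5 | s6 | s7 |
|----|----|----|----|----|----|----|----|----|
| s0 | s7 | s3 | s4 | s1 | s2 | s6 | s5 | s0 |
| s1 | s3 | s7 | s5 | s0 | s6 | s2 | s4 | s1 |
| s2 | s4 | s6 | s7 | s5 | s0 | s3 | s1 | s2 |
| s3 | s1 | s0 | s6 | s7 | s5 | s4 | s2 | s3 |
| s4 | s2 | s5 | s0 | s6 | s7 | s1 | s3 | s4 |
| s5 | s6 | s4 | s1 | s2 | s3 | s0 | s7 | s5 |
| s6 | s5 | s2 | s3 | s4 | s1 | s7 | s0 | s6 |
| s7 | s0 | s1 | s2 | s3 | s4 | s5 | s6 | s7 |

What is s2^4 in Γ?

s7

s2^1 = s2
s2^2 = s2 * s2 = s7
s2^3 = s7 * s2 = s2
s2^4 = s2 * s2 = s7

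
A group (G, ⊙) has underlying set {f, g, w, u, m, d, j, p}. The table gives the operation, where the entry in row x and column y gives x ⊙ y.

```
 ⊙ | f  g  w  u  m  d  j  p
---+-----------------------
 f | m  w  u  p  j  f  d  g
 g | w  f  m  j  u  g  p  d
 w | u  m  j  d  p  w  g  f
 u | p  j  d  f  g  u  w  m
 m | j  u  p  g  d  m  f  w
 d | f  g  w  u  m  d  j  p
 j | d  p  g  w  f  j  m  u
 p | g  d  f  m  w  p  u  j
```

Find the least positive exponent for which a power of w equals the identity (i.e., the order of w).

8

The identity element is d (its row matches the header).
w^1 = w
w^2 = w ⊙ w = j
w^3 = j ⊙ w = g
w^4 = g ⊙ w = m
w^5 = m ⊙ w = p
w^6 = p ⊙ w = f
w^7 = f ⊙ w = u
w^8 = u ⊙ w = d
The first power of w equal to the identity is w^8, so ord(w) = 8.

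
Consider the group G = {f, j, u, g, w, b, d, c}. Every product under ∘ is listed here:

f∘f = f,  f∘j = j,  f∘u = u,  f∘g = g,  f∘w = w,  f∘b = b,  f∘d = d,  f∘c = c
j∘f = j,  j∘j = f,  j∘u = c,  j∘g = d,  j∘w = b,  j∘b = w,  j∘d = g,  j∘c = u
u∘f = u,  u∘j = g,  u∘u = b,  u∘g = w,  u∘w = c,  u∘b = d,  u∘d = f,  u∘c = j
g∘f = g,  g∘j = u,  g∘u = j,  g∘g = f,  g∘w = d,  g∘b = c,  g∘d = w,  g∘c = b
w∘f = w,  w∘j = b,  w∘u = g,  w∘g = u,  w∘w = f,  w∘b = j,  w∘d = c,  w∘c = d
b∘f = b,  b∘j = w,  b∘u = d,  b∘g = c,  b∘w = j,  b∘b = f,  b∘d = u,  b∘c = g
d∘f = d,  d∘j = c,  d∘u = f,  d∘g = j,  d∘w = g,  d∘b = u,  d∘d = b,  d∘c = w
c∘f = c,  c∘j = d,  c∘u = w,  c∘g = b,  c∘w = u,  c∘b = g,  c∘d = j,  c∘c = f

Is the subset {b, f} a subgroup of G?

{b, f} contains the identity f.
Checking products: every product of two elements of {b, f} (read from the table) lies in {b, f}, so the set is closed.
In a finite group, a nonempty closed subset is a subgroup. So {b, f} ≤ G.

Yes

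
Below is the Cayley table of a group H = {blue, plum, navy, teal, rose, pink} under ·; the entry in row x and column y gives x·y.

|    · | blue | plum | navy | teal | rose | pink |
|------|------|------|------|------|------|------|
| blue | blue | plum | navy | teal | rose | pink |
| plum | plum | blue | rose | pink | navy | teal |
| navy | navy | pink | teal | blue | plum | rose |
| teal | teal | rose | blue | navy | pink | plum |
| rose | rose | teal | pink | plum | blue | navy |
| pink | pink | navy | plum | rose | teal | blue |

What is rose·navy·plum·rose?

plum

rose·navy = pink
pink·plum = navy
navy·rose = plum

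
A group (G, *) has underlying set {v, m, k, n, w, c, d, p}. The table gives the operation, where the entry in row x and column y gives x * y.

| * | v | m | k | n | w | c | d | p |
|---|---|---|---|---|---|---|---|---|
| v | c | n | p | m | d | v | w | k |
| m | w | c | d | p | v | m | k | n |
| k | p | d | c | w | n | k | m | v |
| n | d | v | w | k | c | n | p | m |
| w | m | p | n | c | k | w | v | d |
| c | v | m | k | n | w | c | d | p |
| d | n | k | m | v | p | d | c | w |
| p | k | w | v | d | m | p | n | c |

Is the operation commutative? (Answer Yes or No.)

No

w * p = d but p * w = m.
Since w and p do not commute, G is not abelian.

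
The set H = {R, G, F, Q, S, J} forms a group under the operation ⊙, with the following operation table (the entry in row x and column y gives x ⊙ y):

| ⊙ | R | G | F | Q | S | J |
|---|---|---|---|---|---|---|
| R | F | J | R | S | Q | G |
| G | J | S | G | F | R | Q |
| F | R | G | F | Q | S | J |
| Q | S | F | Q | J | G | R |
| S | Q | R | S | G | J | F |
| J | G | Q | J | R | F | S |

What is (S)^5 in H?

J

S^1 = S
S^2 = S ⊙ S = J
S^3 = J ⊙ S = F
S^4 = F ⊙ S = S
S^5 = S ⊙ S = J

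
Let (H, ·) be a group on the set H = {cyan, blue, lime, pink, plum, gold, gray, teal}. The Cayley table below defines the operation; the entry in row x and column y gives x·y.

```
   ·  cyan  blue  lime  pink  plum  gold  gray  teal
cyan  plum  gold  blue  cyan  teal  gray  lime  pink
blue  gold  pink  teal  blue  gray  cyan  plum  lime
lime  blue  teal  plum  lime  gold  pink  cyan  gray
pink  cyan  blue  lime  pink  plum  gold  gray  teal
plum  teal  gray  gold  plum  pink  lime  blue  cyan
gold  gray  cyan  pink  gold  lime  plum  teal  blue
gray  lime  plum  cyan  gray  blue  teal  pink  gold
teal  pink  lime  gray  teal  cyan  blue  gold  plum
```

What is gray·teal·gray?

teal

gray·teal = gold
gold·gray = teal
(Structurally, H here is isomorphic to Z_2 x Z_4.)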